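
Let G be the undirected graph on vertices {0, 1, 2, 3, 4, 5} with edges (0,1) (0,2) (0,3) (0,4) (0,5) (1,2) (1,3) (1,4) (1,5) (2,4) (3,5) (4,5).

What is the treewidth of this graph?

A width-3 tree decomposition is:
Bags: B1 = {0, 1, 4, 5}  B2 = {0, 1, 3, 5}  B3 = {0, 1, 2, 4}
Tree: B1–B2, B1–B3
Every bag has size at most 4, so the width is 4 − 1 = 3 and tw(G) ≤ 3. Conversely, {0, 1, 3, 5} is a clique of size 4, and the vertices of any clique must share a bag in every tree decomposition; so some bag has ≥ 4 vertices and tw(G) ≥ 3. The upper and lower bounds meet at 3, so that is the treewidth.

3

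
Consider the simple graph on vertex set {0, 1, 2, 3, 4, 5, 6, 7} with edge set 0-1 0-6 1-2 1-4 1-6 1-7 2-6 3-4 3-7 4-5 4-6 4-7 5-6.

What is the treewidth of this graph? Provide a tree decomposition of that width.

Every bag has size at most 3, so the width is 3 − 1 = 2 and tw(G) ≤ 2. Conversely, {0, 1, 6} is a clique of size 3, and the vertices of any clique must share a bag in every tree decomposition; so some bag has ≥ 3 vertices and tw(G) ≥ 2. The upper and lower bounds meet at 2, so that is the treewidth.

Treewidth 2.
One optimal decomposition is:
Bags: B1 = {1, 2, 6}  B2 = {1, 4, 6}  B3 = {4, 5, 6}  B4 = {1, 4, 7}  B5 = {3, 4, 7}  B6 = {0, 1, 6}
Tree: B1–B2, B2–B3, B2–B4, B4–B5, B1–B6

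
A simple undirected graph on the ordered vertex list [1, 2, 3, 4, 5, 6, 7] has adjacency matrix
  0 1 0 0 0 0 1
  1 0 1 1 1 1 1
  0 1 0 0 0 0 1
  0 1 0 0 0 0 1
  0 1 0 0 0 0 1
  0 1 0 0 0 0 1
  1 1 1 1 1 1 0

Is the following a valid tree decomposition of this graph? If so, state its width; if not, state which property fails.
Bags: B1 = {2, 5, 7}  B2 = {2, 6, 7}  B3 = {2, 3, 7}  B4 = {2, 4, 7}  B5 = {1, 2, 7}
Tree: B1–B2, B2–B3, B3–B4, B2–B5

Yes; width 2.

Vertex coverage: the bags together contain {1, 2, 3, 4, 5, 6, 7}, the full vertex set. Edge coverage: each edge of G has both endpoints in at least one bag. Running intersection: for every vertex, the bags containing it form a connected subtree. All three properties hold, so this is a valid tree decomposition of width max|bag| − 1 = 2, and hence tw(G) ≤ 2.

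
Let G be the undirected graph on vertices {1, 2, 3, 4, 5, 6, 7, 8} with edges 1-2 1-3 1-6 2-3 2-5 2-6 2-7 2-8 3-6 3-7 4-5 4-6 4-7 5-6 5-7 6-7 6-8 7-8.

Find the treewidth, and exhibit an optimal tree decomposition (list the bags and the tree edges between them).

Each bag holds 4 vertices, so the decomposition has width 3, which upper-bounds the treewidth. For the lower bound, the 4 vertices {1, 2, 3, 6} are pairwise adjacent, and any tree decomposition puts a clique entirely inside one bag — forcing width ≥ 3. The upper and lower bounds meet at 3, so that is the treewidth.

Treewidth 3.
One such decomposition:
Bags: B1 = {2, 6, 7, 8}  B2 = {2, 5, 6, 7}  B3 = {4, 5, 6, 7}  B4 = {2, 3, 6, 7}  B5 = {1, 2, 3, 6}
Tree: B1–B2, B2–B3, B2–B4, B4–B5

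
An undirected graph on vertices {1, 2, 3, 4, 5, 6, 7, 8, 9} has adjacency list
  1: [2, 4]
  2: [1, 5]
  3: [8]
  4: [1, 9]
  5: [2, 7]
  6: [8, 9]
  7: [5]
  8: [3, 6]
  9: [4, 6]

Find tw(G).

A width-1 tree decomposition is:
Bags: B1 = {5, 7}  B2 = {2, 5}  B3 = {1, 2}  B4 = {1, 4}  B5 = {4, 9}  B6 = {6, 9}  B7 = {6, 8}  B8 = {3, 8}
Tree: B1–B2, B2–B3, B3–B4, B4–B5, B5–B6, B6–B7, B7–B8
The largest bag has 2 vertices, giving width 1; this decomposition certifies tw(G) ≤ 1. Any graph with an edge has treewidth ≥ 1, and G has the edge 7–5. The upper and lower bounds meet at 1, so that is the treewidth.

1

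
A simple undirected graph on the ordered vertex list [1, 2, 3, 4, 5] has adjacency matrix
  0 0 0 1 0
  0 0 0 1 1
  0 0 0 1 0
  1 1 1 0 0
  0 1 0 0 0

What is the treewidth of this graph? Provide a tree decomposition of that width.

Each bag holds 2 vertices, so the decomposition has width 1, which upper-bounds the treewidth. Since G has at least one edge (e.g. 3–4), it is not an edgeless graph, so tw(G) ≥ 1. The upper and lower bounds meet at 1, so that is the treewidth.

Treewidth 1.
One optimal decomposition is:
Bags: B1 = {3, 4}  B2 = {1, 4}  B3 = {2, 4}  B4 = {2, 5}
Tree: B1–B2, B1–B3, B3–B4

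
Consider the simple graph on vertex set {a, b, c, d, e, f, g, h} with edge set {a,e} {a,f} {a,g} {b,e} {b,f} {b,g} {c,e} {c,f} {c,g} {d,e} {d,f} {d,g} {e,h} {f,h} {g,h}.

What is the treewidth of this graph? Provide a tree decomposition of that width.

Treewidth 3.
Bags: B1 = {c, e, f, g}  B2 = {a, e, f, g}  B3 = {b, e, f, g}  B4 = {e, f, g, h}  B5 = {d, e, f, g}
Tree: B1–B2, B2–B3, B3–B4, B4–B5

The largest bag has 4 vertices, giving width 3; this decomposition certifies tw(G) ≤ 3. For the lower bound: the 4 vertex sets {c,f}, {a,g}, {e}, {b} are disjoint, each induces a connected subgraph, and every pair is joined by at least one edge of G. Contracting each set to a single vertex therefore yields K_{4} as a minor, and since treewidth is minor-monotone, tw(G) ≥ tw(K_{4}) = 3. Combining the bounds, tw(G) = 3.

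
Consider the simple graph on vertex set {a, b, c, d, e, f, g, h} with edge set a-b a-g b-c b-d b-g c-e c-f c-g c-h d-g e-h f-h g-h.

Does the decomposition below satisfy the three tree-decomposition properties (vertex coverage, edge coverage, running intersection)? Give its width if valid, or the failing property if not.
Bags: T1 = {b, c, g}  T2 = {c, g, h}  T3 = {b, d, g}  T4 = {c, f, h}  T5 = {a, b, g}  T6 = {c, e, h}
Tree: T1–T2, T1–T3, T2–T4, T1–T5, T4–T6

Yes; width 2.

Checking the three conditions: (i) the bags cover all of {a, b, c, d, e, f, g, h}; (ii) for each edge, some bag contains both endpoints; (iii) the bags containing any fixed vertex form a subtree. All hold, so the decomposition is valid with width 3 − 1 = 2.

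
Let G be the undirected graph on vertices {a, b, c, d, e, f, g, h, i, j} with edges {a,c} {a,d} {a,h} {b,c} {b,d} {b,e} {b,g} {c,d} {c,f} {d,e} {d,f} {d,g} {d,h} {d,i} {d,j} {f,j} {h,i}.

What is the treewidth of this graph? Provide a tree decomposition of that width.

Treewidth 2.
One such decomposition:
Bags: B1 = {b, c, d}  B2 = {a, c, d}  B3 = {c, d, f}  B4 = {d, f, j}  B5 = {b, d, e}  B6 = {a, d, h}  B7 = {d, h, i}  B8 = {b, d, g}
Tree: B1–B2, B1–B3, B3–B4, B1–B5, B2–B6, B6–B7, B5–B8

The largest bag has 3 vertices, giving width 2; this decomposition certifies tw(G) ≤ 2. Conversely, {d, f, j} is a clique of size 3, and the vertices of any clique must share a bag in every tree decomposition; so some bag has ≥ 3 vertices and tw(G) ≥ 2. Combining the bounds, tw(G) = 2.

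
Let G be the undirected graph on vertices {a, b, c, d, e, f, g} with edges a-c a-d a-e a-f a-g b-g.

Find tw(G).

A width-1 tree decomposition is:
Bags: B1 = {a, g}  B2 = {a, f}  B3 = {a, c}  B4 = {a, e}  B5 = {b, g}  B6 = {a, d}
Tree: B1–B2, B2–B3, B2–B4, B1–B5, B1–B6
The largest bag has 2 vertices, giving width 1; this decomposition certifies tw(G) ≤ 1. Since G has at least one edge (e.g. g–a), it is not an edgeless graph, so tw(G) ≥ 1. Combining the bounds, tw(G) = 1.

1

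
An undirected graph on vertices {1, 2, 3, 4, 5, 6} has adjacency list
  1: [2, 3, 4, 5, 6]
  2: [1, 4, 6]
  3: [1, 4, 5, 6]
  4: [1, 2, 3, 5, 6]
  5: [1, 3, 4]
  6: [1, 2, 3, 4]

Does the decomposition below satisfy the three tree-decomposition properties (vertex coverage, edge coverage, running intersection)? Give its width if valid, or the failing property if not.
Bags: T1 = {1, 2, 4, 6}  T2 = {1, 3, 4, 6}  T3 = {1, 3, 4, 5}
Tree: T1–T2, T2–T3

Yes; width 3.

Every vertex of G appears in some bag (union = {1, 2, 3, 4, 5, 6}); every edge is covered by a bag; and for each vertex v the set of bags containing v is connected in the bag tree. The decomposition is therefore valid. The largest bag has 4 vertices, so the width is 3.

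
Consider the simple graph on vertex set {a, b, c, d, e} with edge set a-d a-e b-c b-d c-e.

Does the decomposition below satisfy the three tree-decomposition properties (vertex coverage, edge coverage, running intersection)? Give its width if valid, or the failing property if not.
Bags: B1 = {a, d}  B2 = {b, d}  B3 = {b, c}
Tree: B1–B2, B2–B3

No — vertex e appears in no bag.

A tree decomposition must satisfy three properties: every vertex lies in some bag; for every edge, both endpoints lie together in some bag; and for every vertex, the bags containing it form a connected subtree. Here vertex e appears in no bag, so the decomposition is invalid.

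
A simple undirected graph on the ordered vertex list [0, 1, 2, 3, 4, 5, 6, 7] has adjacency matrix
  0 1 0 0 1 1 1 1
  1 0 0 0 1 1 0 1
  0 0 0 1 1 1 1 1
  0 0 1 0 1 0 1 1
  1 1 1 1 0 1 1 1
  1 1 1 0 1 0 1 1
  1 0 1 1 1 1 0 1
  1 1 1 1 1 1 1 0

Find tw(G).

A width-4 tree decomposition is:
Bags: B1 = {2, 3, 4, 6, 7}  B2 = {2, 4, 5, 6, 7}  B3 = {0, 4, 5, 6, 7}  B4 = {0, 1, 4, 5, 7}
Tree: B1–B2, B2–B3, B3–B4
Each bag holds 5 vertices, so the decomposition has width 4, which upper-bounds the treewidth. On the other hand G contains the 5-clique {2, 3, 4, 6, 7}. A clique must lie in a single bag of any decomposition, so no decomposition can have width below 4. Hence tw(G) = 4 exactly.

4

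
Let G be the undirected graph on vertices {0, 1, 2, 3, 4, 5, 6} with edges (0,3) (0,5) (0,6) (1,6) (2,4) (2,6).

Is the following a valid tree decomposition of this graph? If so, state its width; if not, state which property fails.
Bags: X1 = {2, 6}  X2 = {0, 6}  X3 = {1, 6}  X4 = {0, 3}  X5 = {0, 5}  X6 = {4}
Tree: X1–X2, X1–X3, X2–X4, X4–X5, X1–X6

A tree decomposition must satisfy three properties: every vertex lies in some bag; for every edge, both endpoints lie together in some bag; and for every vertex, the bags containing it form a connected subtree. Here edge (2,4) lies in no bag, so the decomposition is invalid.

No — edge (2,4) lies in no bag.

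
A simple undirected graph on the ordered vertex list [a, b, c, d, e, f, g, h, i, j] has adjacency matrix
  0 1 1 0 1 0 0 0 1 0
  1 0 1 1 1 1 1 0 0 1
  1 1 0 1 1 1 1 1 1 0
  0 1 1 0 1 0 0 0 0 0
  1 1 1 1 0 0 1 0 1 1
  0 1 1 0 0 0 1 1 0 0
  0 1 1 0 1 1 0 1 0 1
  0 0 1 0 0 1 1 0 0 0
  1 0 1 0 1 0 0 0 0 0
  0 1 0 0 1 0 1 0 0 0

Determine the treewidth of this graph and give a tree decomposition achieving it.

Treewidth 3.
One such decomposition:
Bags: B1 = {a, b, c, e}  B2 = {b, c, d, e}  B3 = {b, c, e, g}  B4 = {b, c, f, g}  B5 = {c, f, g, h}  B6 = {a, c, e, i}  B7 = {b, e, g, j}
Tree: B1–B2, B1–B3, B3–B4, B4–B5, B1–B6, B3–B7

The largest bag has 4 vertices, giving width 3; this decomposition certifies tw(G) ≤ 3. On the other hand G contains the 4-clique {b, e, g, j}. A clique must lie in a single bag of any decomposition, so no decomposition can have width below 3. The upper and lower bounds meet at 3, so that is the treewidth.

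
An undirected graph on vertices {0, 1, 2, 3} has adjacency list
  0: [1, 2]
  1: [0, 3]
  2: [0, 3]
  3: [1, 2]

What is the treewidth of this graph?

A width-2 tree decomposition is:
Bags: B1 = {1, 2, 3}  B2 = {0, 1, 2}
Tree: B1–B2
The largest bag has 3 vertices, giving width 2; this decomposition certifies tw(G) ≤ 2. Since 1–3–2–0–1 is a cycle in G, G is not acyclic. Forests are exactly the graphs of treewidth ≤ 1, so tw(G) ≥ 2. Therefore the treewidth is 2.

2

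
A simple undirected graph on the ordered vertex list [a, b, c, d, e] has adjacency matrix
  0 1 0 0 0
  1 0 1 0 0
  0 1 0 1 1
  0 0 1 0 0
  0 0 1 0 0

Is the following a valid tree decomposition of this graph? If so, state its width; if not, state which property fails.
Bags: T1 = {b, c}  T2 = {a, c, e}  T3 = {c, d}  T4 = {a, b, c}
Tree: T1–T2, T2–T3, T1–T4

A tree decomposition must satisfy three properties: every vertex lies in some bag; for every edge, both endpoints lie together in some bag; and for every vertex, the bags containing it form a connected subtree. Here bags containing vertex a are not connected in the tree, so the decomposition is invalid.

No — bags containing vertex a are not connected in the tree.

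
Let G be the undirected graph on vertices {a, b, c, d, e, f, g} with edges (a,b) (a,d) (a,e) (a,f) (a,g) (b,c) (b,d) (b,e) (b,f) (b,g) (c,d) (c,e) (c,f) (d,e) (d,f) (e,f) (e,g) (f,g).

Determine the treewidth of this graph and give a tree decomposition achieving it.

The largest bag has 5 vertices, giving width 4; this decomposition certifies tw(G) ≤ 4. For the lower bound, the 5 vertices {b, c, d, e, f} are pairwise adjacent, and any tree decomposition puts a clique entirely inside one bag — forcing width ≥ 4. Therefore the treewidth is 4.

Treewidth 4.
One such decomposition:
Bags: B1 = {b, c, d, e, f}  B2 = {a, b, d, e, f}  B3 = {a, b, e, f, g}
Tree: B1–B2, B2–B3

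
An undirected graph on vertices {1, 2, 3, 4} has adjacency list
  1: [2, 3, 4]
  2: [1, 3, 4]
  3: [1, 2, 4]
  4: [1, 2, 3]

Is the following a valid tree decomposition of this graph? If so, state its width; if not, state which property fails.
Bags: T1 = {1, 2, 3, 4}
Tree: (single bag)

Yes; width 3.

Vertex coverage: the bags together contain {1, 2, 3, 4}, the full vertex set. Edge coverage: each edge of G has both endpoints in at least one bag. Running intersection: for every vertex, the bags containing it form a connected subtree. All three properties hold, so this is a valid tree decomposition of width max|bag| − 1 = 3, and hence tw(G) ≤ 3.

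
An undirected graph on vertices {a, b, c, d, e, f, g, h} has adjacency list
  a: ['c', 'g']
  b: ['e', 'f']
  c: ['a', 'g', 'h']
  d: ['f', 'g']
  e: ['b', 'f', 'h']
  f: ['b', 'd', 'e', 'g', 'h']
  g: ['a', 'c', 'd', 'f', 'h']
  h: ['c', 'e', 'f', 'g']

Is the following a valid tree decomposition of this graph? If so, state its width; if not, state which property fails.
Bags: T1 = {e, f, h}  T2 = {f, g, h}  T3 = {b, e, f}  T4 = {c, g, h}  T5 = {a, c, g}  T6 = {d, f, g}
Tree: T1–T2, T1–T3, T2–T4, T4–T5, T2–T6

Vertex coverage: the bags together contain {a, b, c, d, e, f, g, h}, the full vertex set. Edge coverage: each edge of G has both endpoints in at least one bag. Running intersection: for every vertex, the bags containing it form a connected subtree. All three properties hold, so this is a valid tree decomposition of width max|bag| − 1 = 2, and hence tw(G) ≤ 2.

Yes; width 2.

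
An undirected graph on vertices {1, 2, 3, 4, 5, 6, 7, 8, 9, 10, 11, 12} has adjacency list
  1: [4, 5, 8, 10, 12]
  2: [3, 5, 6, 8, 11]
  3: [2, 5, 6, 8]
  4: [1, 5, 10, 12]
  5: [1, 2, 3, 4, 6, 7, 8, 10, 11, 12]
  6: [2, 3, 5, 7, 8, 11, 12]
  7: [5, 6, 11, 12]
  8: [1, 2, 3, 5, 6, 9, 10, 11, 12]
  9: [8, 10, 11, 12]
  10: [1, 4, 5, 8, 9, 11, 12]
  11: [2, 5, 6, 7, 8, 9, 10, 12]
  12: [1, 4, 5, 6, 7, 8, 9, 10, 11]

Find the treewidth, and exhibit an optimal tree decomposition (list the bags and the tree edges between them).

Treewidth 4.
One such decomposition:
Bags: B1 = {2, 5, 6, 8, 11}  B2 = {5, 6, 8, 11, 12}  B3 = {5, 8, 10, 11, 12}  B4 = {1, 5, 8, 10, 12}  B5 = {5, 6, 7, 11, 12}  B6 = {1, 4, 5, 10, 12}  B7 = {8, 9, 10, 11, 12}  B8 = {2, 3, 5, 6, 8}
Tree: B1–B2, B2–B3, B3–B4, B2–B5, B4–B6, B3–B7, B1–B8

Each bag holds 5 vertices, so the decomposition has width 4, which upper-bounds the treewidth. For the lower bound, the 5 vertices {8, 9, 10, 11, 12} are pairwise adjacent, and any tree decomposition puts a clique entirely inside one bag — forcing width ≥ 4. Combining the bounds, tw(G) = 4.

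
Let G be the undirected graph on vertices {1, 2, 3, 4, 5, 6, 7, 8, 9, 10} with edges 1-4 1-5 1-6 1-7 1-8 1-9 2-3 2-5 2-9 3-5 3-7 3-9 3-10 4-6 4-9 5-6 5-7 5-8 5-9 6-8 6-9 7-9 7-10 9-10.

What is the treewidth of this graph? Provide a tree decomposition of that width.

Every bag has size at most 4, so the width is 4 − 1 = 3 and tw(G) ≤ 3. For the lower bound, the 4 vertices {1, 5, 6, 8} are pairwise adjacent, and any tree decomposition puts a clique entirely inside one bag — forcing width ≥ 3. Therefore the treewidth is 3.

Treewidth 3.
Bags: B1 = {1, 5, 7, 9}  B2 = {3, 5, 7, 9}  B3 = {1, 5, 6, 9}  B4 = {1, 5, 6, 8}  B5 = {1, 4, 6, 9}  B6 = {3, 7, 9, 10}  B7 = {2, 3, 5, 9}
Tree: B1–B2, B1–B3, B3–B4, B3–B5, B2–B6, B2–B7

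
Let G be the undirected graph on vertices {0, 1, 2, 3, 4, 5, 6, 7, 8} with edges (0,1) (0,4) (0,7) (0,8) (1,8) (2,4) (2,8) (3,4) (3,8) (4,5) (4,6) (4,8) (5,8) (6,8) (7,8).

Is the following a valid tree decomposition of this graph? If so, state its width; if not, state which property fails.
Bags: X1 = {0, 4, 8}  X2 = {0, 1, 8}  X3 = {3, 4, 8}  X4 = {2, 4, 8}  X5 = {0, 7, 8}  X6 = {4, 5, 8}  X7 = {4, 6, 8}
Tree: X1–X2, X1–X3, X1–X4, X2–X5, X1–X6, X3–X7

Yes; width 2.

Every vertex of G appears in some bag (union = {0, 1, 2, 3, 4, 5, 6, 7, 8}); every edge is covered by a bag; and for each vertex v the set of bags containing v is connected in the bag tree. The decomposition is therefore valid. The largest bag has 3 vertices, so the width is 2.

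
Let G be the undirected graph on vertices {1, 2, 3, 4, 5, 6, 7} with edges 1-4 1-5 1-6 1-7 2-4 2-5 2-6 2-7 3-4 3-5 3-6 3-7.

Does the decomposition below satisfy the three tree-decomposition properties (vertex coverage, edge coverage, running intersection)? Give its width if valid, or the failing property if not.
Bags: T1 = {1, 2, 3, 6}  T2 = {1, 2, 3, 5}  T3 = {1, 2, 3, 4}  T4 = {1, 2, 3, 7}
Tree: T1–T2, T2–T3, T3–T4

Every vertex of G appears in some bag (union = {1, 2, 3, 4, 5, 6, 7}); every edge is covered by a bag; and for each vertex v the set of bags containing v is connected in the bag tree. The decomposition is therefore valid. The largest bag has 4 vertices, so the width is 3.

Yes; width 3.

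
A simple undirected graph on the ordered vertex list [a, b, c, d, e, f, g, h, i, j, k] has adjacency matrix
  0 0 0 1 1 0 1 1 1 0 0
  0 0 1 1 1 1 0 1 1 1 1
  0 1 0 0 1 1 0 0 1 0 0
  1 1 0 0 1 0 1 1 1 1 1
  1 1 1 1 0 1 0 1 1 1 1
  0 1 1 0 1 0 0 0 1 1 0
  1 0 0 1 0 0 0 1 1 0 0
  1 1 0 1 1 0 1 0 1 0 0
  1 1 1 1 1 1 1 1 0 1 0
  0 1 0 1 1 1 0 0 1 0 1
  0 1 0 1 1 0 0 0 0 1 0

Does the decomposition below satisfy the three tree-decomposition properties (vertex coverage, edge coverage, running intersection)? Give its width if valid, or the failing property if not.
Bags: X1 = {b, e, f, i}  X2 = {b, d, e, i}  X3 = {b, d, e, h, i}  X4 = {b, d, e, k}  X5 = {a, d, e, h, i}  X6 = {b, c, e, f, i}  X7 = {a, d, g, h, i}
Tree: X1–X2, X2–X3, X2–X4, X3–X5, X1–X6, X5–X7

No — vertex j appears in no bag.

A tree decomposition must satisfy three properties: every vertex lies in some bag; for every edge, both endpoints lie together in some bag; and for every vertex, the bags containing it form a connected subtree. Here vertex j appears in no bag, so the decomposition is invalid.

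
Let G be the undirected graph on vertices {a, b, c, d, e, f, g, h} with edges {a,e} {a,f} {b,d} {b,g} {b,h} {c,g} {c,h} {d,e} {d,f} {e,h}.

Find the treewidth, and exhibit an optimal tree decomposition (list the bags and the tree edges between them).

The largest bag has 3 vertices, giving width 2; this decomposition certifies tw(G) ≤ 2. For the lower bound, G contains the cycle c–g–b–h–c, so G is not a forest; only forests have treewidth ≤ 1, hence tw(G) ≥ 2. Hence tw(G) = 2 exactly.

Treewidth 2.
One such decomposition:
Bags: B1 = {c, g, h}  B2 = {b, g, h}  B3 = {b, e, h}  B4 = {b, d, e}  B5 = {a, d, e}  B6 = {a, d, f}
Tree: B1–B2, B2–B3, B3–B4, B4–B5, B5–B6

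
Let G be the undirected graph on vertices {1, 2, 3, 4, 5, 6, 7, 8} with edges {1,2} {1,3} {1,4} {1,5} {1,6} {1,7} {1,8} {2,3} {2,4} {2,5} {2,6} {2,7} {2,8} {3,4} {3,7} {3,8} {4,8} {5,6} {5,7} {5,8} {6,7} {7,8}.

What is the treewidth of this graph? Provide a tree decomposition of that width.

Treewidth 4.
One such decomposition:
Bags: B1 = {1, 2, 5, 7, 8}  B2 = {1, 2, 3, 7, 8}  B3 = {1, 2, 5, 6, 7}  B4 = {1, 2, 3, 4, 8}
Tree: B1–B2, B1–B3, B2–B4

Each bag holds 5 vertices, so the decomposition has width 4, which upper-bounds the treewidth. On the other hand G contains the 5-clique {1, 2, 3, 4, 8}. A clique must lie in a single bag of any decomposition, so no decomposition can have width below 4. The upper and lower bounds meet at 4, so that is the treewidth.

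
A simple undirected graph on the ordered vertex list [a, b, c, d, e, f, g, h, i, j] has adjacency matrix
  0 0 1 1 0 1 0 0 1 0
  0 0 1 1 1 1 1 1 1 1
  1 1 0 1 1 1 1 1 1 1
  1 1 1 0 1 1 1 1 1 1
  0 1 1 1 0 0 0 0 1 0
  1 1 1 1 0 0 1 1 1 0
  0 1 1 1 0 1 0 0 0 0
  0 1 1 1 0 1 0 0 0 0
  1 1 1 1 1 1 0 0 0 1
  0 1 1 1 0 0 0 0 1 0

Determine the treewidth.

4

A width-4 tree decomposition is:
Bags: B1 = {b, c, d, f, g}  B2 = {b, c, d, f, h}  B3 = {b, c, d, f, i}  B4 = {b, c, d, e, i}  B5 = {a, c, d, f, i}  B6 = {b, c, d, i, j}
Tree: B1–B2, B2–B3, B3–B4, B3–B5, B3–B6
Each bag holds 5 vertices, so the decomposition has width 4, which upper-bounds the treewidth. Conversely, {a, c, d, f, i} is a clique of size 5, and the vertices of any clique must share a bag in every tree decomposition; so some bag has ≥ 5 vertices and tw(G) ≥ 4. Therefore the treewidth is 4.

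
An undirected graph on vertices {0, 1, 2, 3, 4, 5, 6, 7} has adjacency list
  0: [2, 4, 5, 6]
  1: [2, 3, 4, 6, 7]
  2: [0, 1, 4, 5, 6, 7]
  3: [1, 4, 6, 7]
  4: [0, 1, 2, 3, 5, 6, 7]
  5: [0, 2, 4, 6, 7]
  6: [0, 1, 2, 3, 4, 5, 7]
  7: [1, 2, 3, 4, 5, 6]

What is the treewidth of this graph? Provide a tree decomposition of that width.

Treewidth 4.
Bags: B1 = {2, 4, 5, 6, 7}  B2 = {1, 2, 4, 6, 7}  B3 = {0, 2, 4, 5, 6}  B4 = {1, 3, 4, 6, 7}
Tree: B1–B2, B1–B3, B2–B4

Every bag has size at most 5, so the width is 5 − 1 = 4 and tw(G) ≤ 4. Conversely, {1, 2, 4, 6, 7} is a clique of size 5, and the vertices of any clique must share a bag in every tree decomposition; so some bag has ≥ 5 vertices and tw(G) ≥ 4. Hence tw(G) = 4 exactly.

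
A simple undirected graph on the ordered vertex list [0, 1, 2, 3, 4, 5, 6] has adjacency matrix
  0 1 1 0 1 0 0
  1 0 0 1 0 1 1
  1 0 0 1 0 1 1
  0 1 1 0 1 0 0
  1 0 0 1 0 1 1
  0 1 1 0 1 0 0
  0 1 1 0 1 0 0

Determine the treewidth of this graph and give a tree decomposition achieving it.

The largest bag has 4 vertices, giving width 3; this decomposition certifies tw(G) ≤ 3. For the lower bound: the 4 vertex sets {0,2}, {1,5}, {4}, {6} are disjoint, each induces a connected subgraph, and every pair is joined by at least one edge of G. Contracting each set to a single vertex therefore yields K_{4} as a minor, and since treewidth is minor-monotone, tw(G) ≥ tw(K_{4}) = 3. Therefore the treewidth is 3.

Treewidth 3.
One optimal decomposition is:
Bags: B1 = {0, 1, 2, 4}  B2 = {1, 2, 4, 5}  B3 = {1, 2, 4, 6}  B4 = {1, 2, 3, 4}
Tree: B1–B2, B2–B3, B3–B4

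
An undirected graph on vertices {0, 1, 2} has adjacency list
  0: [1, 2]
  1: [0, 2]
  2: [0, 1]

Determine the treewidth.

2

A width-2 tree decomposition is:
Bags: B1 = {0, 1, 2}
Tree: (single bag)
A single bag containing all 3 vertices is trivially a valid decomposition of width 2. Conversely, {0, 1, 2} is a clique of size 3, and the vertices of any clique must share a bag in every tree decomposition; so some bag has ≥ 3 vertices and tw(G) ≥ 2. Combining the bounds, tw(G) = 2.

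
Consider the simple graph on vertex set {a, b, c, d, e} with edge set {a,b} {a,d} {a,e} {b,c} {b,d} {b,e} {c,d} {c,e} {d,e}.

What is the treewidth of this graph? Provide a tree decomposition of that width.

Treewidth 3.
One optimal decomposition is:
Bags: B1 = {a, b, d, e}  B2 = {b, c, d, e}
Tree: B1–B2

The largest bag has 4 vertices, giving width 3; this decomposition certifies tw(G) ≤ 3. Conversely, {b, c, d, e} is a clique of size 4, and the vertices of any clique must share a bag in every tree decomposition; so some bag has ≥ 4 vertices and tw(G) ≥ 3. The upper and lower bounds meet at 3, so that is the treewidth.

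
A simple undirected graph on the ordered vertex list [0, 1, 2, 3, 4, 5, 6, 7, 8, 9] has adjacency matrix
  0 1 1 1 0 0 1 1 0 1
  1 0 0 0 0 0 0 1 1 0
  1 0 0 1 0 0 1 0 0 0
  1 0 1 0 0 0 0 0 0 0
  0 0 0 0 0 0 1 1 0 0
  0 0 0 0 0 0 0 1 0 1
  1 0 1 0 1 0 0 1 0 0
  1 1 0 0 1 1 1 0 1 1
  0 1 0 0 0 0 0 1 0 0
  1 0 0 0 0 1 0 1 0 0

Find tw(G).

2

A width-2 tree decomposition is:
Bags: B1 = {0, 2, 6}  B2 = {0, 6, 7}  B3 = {0, 2, 3}  B4 = {4, 6, 7}  B5 = {0, 1, 7}  B6 = {0, 7, 9}  B7 = {1, 7, 8}  B8 = {5, 7, 9}
Tree: B1–B2, B1–B3, B2–B4, B2–B5, B2–B6, B5–B7, B6–B8
Each bag holds 3 vertices, so the decomposition has width 2, which upper-bounds the treewidth. For the lower bound, the 3 vertices {0, 2, 3} are pairwise adjacent, and any tree decomposition puts a clique entirely inside one bag — forcing width ≥ 2. Hence tw(G) = 2 exactly.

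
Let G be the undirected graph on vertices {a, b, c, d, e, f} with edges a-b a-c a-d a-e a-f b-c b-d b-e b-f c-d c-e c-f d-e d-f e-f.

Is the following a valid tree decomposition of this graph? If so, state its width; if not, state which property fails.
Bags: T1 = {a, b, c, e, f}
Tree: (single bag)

No — vertex d appears in no bag.

A tree decomposition must satisfy three properties: every vertex lies in some bag; for every edge, both endpoints lie together in some bag; and for every vertex, the bags containing it form a connected subtree. Here vertex d appears in no bag, so the decomposition is invalid.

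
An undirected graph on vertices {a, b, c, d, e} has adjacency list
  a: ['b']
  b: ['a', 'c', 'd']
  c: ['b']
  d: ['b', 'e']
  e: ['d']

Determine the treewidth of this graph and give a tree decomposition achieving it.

Treewidth 1.
Bags: B1 = {b, c}  B2 = {b, d}  B3 = {a, b}  B4 = {d, e}
Tree: B1–B2, B1–B3, B2–B4

Every bag has size at most 2, so the width is 2 − 1 = 1 and tw(G) ≤ 1. Since G has at least one edge (e.g. c–b), it is not an edgeless graph, so tw(G) ≥ 1. Therefore the treewidth is 1.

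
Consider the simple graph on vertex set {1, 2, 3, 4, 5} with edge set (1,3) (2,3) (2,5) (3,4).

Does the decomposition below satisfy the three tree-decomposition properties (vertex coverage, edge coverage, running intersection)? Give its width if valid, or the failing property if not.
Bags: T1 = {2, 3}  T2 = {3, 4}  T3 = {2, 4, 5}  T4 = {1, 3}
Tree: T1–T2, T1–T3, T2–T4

No — bags containing vertex 4 are not connected in the tree.

A tree decomposition must satisfy three properties: every vertex lies in some bag; for every edge, both endpoints lie together in some bag; and for every vertex, the bags containing it form a connected subtree. Here bags containing vertex 4 are not connected in the tree, so the decomposition is invalid.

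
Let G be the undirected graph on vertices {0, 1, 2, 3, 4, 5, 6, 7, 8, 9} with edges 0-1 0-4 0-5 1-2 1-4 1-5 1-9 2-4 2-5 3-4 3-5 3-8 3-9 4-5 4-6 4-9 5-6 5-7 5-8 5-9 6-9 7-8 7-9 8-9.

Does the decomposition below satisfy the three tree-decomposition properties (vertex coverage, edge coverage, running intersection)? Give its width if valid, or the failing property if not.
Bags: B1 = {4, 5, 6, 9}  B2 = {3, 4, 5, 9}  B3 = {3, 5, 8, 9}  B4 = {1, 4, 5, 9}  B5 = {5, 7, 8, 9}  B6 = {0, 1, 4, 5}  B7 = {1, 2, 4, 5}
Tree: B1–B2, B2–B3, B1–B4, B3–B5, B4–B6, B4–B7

Yes; width 3.

Checking the three conditions: (i) the bags cover all of {0, 1, 2, 3, 4, 5, 6, 7, 8, 9}; (ii) for each edge, some bag contains both endpoints; (iii) the bags containing any fixed vertex form a subtree. All hold, so the decomposition is valid with width 4 − 1 = 3.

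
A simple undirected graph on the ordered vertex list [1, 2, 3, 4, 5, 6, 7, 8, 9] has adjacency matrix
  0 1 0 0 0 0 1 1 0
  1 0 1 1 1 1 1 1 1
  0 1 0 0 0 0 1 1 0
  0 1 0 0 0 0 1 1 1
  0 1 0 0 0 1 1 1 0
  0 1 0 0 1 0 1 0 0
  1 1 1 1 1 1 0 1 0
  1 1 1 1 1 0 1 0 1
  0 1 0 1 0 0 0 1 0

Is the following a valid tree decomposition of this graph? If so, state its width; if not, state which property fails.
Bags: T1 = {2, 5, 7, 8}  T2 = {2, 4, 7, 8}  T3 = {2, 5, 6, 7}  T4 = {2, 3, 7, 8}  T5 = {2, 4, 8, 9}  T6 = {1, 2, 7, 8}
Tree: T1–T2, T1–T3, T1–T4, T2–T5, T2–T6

Every vertex of G appears in some bag (union = {1, 2, 3, 4, 5, 6, 7, 8, 9}); every edge is covered by a bag; and for each vertex v the set of bags containing v is connected in the bag tree. The decomposition is therefore valid. The largest bag has 4 vertices, so the width is 3.

Yes; width 3.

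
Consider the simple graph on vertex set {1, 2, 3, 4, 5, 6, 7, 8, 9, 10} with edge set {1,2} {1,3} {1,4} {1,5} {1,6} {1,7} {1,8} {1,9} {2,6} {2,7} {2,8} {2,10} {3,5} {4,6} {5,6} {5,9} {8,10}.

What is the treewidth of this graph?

A width-2 tree decomposition is:
Bags: B1 = {1, 5, 6}  B2 = {1, 2, 6}  B3 = {1, 5, 9}  B4 = {1, 4, 6}  B5 = {1, 2, 7}  B6 = {1, 2, 8}  B7 = {1, 3, 5}  B8 = {2, 8, 10}
Tree: B1–B2, B1–B3, B1–B4, B2–B5, B2–B6, B1–B7, B6–B8
The largest bag has 3 vertices, giving width 2; this decomposition certifies tw(G) ≤ 2. On the other hand G contains the 3-clique {1, 2, 8}. A clique must lie in a single bag of any decomposition, so no decomposition can have width below 2. The upper and lower bounds meet at 2, so that is the treewidth.

2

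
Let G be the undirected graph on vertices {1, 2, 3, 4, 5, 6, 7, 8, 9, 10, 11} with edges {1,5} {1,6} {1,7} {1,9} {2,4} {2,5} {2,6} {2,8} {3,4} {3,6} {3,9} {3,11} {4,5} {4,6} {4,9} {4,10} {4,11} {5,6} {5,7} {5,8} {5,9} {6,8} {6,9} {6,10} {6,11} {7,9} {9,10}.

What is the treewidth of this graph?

3

A width-3 tree decomposition is:
Bags: B1 = {3, 4, 6, 9}  B2 = {4, 5, 6, 9}  B3 = {1, 5, 6, 9}  B4 = {3, 4, 6, 11}  B5 = {2, 4, 5, 6}  B6 = {2, 5, 6, 8}  B7 = {1, 5, 7, 9}  B8 = {4, 6, 9, 10}
Tree: B1–B2, B2–B3, B1–B4, B2–B5, B5–B6, B3–B7, B2–B8
Every bag has size at most 4, so the width is 4 − 1 = 3 and tw(G) ≤ 3. For the lower bound, the 4 vertices {2, 5, 6, 8} are pairwise adjacent, and any tree decomposition puts a clique entirely inside one bag — forcing width ≥ 3. Combining the bounds, tw(G) = 3.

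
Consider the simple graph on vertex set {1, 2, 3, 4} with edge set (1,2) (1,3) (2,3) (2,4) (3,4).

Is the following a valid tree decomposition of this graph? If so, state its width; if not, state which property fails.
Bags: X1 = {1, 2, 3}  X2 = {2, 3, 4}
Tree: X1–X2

Every vertex of G appears in some bag (union = {1, 2, 3, 4}); every edge is covered by a bag; and for each vertex v the set of bags containing v is connected in the bag tree. The decomposition is therefore valid. The largest bag has 3 vertices, so the width is 2.

Yes; width 2.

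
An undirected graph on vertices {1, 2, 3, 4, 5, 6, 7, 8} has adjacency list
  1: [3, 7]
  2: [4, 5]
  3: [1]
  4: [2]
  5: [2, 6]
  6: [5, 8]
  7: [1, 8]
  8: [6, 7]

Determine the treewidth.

1

A width-1 tree decomposition is:
Bags: B1 = {1, 3}  B2 = {1, 7}  B3 = {7, 8}  B4 = {6, 8}  B5 = {5, 6}  B6 = {2, 5}  B7 = {2, 4}
Tree: B1–B2, B2–B3, B3–B4, B4–B5, B5–B6, B6–B7
Every bag has size at most 2, so the width is 2 − 1 = 1 and tw(G) ≤ 1. Any graph with an edge has treewidth ≥ 1, and G has the edge 3–1. Hence tw(G) = 1 exactly.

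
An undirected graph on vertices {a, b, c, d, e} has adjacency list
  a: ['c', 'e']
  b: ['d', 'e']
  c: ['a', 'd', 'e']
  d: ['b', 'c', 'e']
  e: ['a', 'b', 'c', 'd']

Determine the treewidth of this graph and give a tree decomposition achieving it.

Each bag holds 3 vertices, so the decomposition has width 2, which upper-bounds the treewidth. For the lower bound, the 3 vertices {c, d, e} are pairwise adjacent, and any tree decomposition puts a clique entirely inside one bag — forcing width ≥ 2. Therefore the treewidth is 2.

Treewidth 2.
One such decomposition:
Bags: B1 = {a, c, e}  B2 = {c, d, e}  B3 = {b, d, e}
Tree: B1–B2, B2–B3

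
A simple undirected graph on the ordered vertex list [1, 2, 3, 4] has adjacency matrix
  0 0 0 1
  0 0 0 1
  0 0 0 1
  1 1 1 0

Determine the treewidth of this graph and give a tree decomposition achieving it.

Treewidth 1.
One such decomposition:
Bags: B1 = {3, 4}  B2 = {2, 4}  B3 = {1, 4}
Tree: B1–B2, B2–B3

The largest bag has 2 vertices, giving width 1; this decomposition certifies tw(G) ≤ 1. Since G has at least one edge (e.g. 4–3), it is not an edgeless graph, so tw(G) ≥ 1. Therefore the treewidth is 1.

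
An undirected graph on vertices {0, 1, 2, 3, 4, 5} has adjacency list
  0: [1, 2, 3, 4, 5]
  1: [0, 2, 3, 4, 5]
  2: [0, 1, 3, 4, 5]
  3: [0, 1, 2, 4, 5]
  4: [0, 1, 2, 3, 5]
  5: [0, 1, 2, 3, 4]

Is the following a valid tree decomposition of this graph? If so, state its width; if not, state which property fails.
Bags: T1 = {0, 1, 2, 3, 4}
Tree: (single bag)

A tree decomposition must satisfy three properties: every vertex lies in some bag; for every edge, both endpoints lie together in some bag; and for every vertex, the bags containing it form a connected subtree. Here vertex 5 appears in no bag, so the decomposition is invalid.

No — vertex 5 appears in no bag.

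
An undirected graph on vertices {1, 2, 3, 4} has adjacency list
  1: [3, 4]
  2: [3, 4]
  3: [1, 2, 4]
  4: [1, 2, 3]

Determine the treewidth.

A width-2 tree decomposition is:
Bags: B1 = {1, 3, 4}  B2 = {2, 3, 4}
Tree: B1–B2
The largest bag has 3 vertices, giving width 2; this decomposition certifies tw(G) ≤ 2. Conversely, {1, 3, 4} is a clique of size 3, and the vertices of any clique must share a bag in every tree decomposition; so some bag has ≥ 3 vertices and tw(G) ≥ 2. Hence tw(G) = 2 exactly.

2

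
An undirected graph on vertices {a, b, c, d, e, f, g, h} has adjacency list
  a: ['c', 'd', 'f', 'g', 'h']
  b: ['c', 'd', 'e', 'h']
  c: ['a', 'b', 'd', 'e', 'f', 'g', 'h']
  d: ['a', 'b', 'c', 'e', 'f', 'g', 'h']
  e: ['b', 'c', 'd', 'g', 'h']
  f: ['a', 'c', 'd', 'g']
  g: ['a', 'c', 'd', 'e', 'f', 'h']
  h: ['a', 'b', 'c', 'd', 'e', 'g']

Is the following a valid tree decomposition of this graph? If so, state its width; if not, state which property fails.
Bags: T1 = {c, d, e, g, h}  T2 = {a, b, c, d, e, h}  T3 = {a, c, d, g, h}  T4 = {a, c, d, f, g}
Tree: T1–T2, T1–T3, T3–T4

A tree decomposition must satisfy three properties: every vertex lies in some bag; for every edge, both endpoints lie together in some bag; and for every vertex, the bags containing it form a connected subtree. Here bags containing vertex a are not connected in the tree, so the decomposition is invalid.

No — bags containing vertex a are not connected in the tree.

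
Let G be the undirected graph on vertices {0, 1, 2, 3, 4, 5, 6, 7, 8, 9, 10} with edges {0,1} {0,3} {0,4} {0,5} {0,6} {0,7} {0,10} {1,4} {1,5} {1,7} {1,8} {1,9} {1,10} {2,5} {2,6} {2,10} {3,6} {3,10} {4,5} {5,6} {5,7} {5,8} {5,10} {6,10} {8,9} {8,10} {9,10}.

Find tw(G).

3

A width-3 tree decomposition is:
Bags: B1 = {0, 5, 6, 10}  B2 = {0, 1, 5, 10}  B3 = {1, 5, 8, 10}  B4 = {1, 8, 9, 10}  B5 = {2, 5, 6, 10}  B6 = {0, 1, 4, 5}  B7 = {0, 1, 5, 7}  B8 = {0, 3, 6, 10}
Tree: B1–B2, B2–B3, B3–B4, B1–B5, B2–B6, B6–B7, B1–B8
The largest bag has 4 vertices, giving width 3; this decomposition certifies tw(G) ≤ 3. On the other hand G contains the 4-clique {1, 8, 9, 10}. A clique must lie in a single bag of any decomposition, so no decomposition can have width below 3. The upper and lower bounds meet at 3, so that is the treewidth.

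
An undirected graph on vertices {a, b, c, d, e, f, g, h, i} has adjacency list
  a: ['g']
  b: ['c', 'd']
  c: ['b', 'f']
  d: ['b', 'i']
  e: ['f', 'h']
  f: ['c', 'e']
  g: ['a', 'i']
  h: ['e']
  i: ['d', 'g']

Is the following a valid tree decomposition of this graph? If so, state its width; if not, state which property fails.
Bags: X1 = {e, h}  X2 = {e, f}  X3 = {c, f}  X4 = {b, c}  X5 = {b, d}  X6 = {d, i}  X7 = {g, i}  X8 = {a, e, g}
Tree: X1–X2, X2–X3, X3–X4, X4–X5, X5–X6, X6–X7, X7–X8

No — bags containing vertex e are not connected in the tree.

A tree decomposition must satisfy three properties: every vertex lies in some bag; for every edge, both endpoints lie together in some bag; and for every vertex, the bags containing it form a connected subtree. Here bags containing vertex e are not connected in the tree, so the decomposition is invalid.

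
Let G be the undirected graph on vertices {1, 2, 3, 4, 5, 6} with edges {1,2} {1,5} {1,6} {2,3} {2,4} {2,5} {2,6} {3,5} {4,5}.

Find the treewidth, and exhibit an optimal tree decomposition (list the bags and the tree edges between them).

Each bag holds 3 vertices, so the decomposition has width 2, which upper-bounds the treewidth. On the other hand G contains the 3-clique {1, 2, 5}. A clique must lie in a single bag of any decomposition, so no decomposition can have width below 2. The upper and lower bounds meet at 2, so that is the treewidth.

Treewidth 2.
One optimal decomposition is:
Bags: B1 = {1, 2, 5}  B2 = {1, 2, 6}  B3 = {2, 4, 5}  B4 = {2, 3, 5}
Tree: B1–B2, B1–B3, B1–B4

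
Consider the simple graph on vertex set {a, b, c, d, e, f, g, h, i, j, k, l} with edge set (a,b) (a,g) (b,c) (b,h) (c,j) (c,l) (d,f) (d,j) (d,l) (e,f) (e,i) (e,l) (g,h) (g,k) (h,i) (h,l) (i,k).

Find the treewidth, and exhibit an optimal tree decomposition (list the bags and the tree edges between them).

The largest bag has 4 vertices, giving width 3; this decomposition certifies tw(G) ≤ 3. For the lower bound: the 4 vertex sets {d,f,j}, {c}, {l}, {b,e,h,i} are disjoint, each induces a connected subgraph, and every pair is joined by at least one edge of G. Contracting each set to a single vertex therefore yields K_{4} as a minor, and since treewidth is minor-monotone, tw(G) ≥ tw(K_{4}) = 3. Therefore the treewidth is 3.

Treewidth 3.
One such decomposition:
Bags: B1 = {c, d, f, j}  B2 = {c, d, f, l}  B3 = {c, e, f, l}  B4 = {b, c, e, l}  B5 = {b, e, h, l}  B6 = {b, e, h, i}  B7 = {a, b, h, i}  B8 = {a, g, h, i}  B9 = {a, g, i, k}
Tree: B1–B2, B2–B3, B3–B4, B4–B5, B5–B6, B6–B7, B7–B8, B8–B9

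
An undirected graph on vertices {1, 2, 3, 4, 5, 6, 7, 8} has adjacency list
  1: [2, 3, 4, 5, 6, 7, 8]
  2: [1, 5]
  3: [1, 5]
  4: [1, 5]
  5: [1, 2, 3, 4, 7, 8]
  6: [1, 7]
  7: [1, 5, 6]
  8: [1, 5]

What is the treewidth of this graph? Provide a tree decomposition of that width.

Each bag holds 3 vertices, so the decomposition has width 2, which upper-bounds the treewidth. On the other hand G contains the 3-clique {1, 2, 5}. A clique must lie in a single bag of any decomposition, so no decomposition can have width below 2. Combining the bounds, tw(G) = 2.

Treewidth 2.
Bags: B1 = {1, 5, 8}  B2 = {1, 4, 5}  B3 = {1, 2, 5}  B4 = {1, 5, 7}  B5 = {1, 3, 5}  B6 = {1, 6, 7}
Tree: B1–B2, B2–B3, B1–B4, B2–B5, B4–B6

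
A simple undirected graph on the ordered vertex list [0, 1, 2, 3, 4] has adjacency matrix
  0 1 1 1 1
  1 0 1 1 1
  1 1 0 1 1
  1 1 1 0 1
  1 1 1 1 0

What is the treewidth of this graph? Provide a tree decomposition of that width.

Treewidth 4.
Bags: B1 = {0, 1, 2, 3, 4}
Tree: (single bag)

A single bag containing all 5 vertices is trivially a valid decomposition of width 4. On the other hand G contains the 5-clique {0, 1, 2, 3, 4}. A clique must lie in a single bag of any decomposition, so no decomposition can have width below 4. Hence tw(G) = 4 exactly.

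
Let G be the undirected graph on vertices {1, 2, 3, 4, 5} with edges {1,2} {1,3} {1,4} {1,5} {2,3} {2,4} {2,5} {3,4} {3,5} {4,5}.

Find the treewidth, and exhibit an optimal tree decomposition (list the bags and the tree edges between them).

A single bag containing all 5 vertices is trivially a valid decomposition of width 4. Conversely, {1, 2, 3, 4, 5} is a clique of size 5, and the vertices of any clique must share a bag in every tree decomposition; so some bag has ≥ 5 vertices and tw(G) ≥ 4. Combining the bounds, tw(G) = 4.

Treewidth 4.
One such decomposition:
Bags: B1 = {1, 2, 3, 4, 5}
Tree: (single bag)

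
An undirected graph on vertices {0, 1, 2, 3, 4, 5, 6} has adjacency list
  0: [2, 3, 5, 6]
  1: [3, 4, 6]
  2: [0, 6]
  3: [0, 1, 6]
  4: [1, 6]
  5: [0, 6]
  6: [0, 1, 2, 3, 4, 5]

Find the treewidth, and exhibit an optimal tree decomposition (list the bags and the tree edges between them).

Treewidth 2.
One such decomposition:
Bags: B1 = {0, 2, 6}  B2 = {0, 3, 6}  B3 = {0, 5, 6}  B4 = {1, 3, 6}  B5 = {1, 4, 6}
Tree: B1–B2, B2–B3, B2–B4, B4–B5

The largest bag has 3 vertices, giving width 2; this decomposition certifies tw(G) ≤ 2. Conversely, {0, 2, 6} is a clique of size 3, and the vertices of any clique must share a bag in every tree decomposition; so some bag has ≥ 3 vertices and tw(G) ≥ 2. Combining the bounds, tw(G) = 2.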